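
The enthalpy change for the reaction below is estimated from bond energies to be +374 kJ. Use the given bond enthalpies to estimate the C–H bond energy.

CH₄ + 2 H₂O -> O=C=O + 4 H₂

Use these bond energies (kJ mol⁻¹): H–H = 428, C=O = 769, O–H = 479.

Let D be the C–H bond energy.
Σ(broken) = 4×D + 4×479 = 1916 + 4D
Σ(formed) = 2×769 + 4×428 = 3250
ΔH = Σ(broken) − Σ(formed) = (1916 + 4D) − (3250) = −1334 + 4D
Setting this equal to +374 kJ gives 4D = 1708, so D = 427 kJ/mol.

D(C–H) ≈ 427 kJ/mol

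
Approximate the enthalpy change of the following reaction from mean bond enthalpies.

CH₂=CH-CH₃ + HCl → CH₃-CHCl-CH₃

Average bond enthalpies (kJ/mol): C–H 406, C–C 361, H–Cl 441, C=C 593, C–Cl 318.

ΔH ≈ −51 kJ

Bonds broken (reactants):
  C–C: 1 × 361 = 361
  C–H: 6 × 406 = 2436
  C=C: 1 × 593 = 593
  H–Cl: 1 × 441 = 441
  Σ(broken) = 3831 kJ
Bonds formed (products):
  C–C: 2 × 361 = 722
  C–Cl: 1 × 318 = 318
  C–H: 7 × 406 = 2842
  Σ(formed) = 3882 kJ
ΔH = Σ(broken) − Σ(formed) = 3831 − 3882 = −51 kJ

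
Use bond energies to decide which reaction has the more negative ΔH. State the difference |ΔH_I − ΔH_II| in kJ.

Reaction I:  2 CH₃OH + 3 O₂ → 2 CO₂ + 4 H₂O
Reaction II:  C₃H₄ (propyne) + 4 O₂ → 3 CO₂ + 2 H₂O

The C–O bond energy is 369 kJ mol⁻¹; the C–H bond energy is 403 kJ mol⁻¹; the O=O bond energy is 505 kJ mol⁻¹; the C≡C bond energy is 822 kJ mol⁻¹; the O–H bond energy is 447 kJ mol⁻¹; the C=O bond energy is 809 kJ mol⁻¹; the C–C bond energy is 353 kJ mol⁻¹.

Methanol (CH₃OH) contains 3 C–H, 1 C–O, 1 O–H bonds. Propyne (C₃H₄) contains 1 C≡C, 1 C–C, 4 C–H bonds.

Reaction II, by 588 kJ

Reaction I:
  Bonds broken (reactants):
    C–H: 6 × 403 = 2418
    C–O: 2 × 369 = 738
    O–H: 2 × 447 = 894
    O=O: 3 × 505 = 1515
    Σ(broken) = 5565 kJ
  Bonds formed (products):
    C=O: 4 × 809 = 3236
    O–H: 8 × 447 = 3576
    Σ(formed) = 6812 kJ
  ΔH_I = 5565 − 6812 = −1247 kJ
Reaction II:
  Bonds broken (reactants):
    C≡C: 1 × 822 = 822
    C–C: 1 × 353 = 353
    C–H: 4 × 403 = 1612
    O=O: 4 × 505 = 2020
    Σ(broken) = 4807 kJ
  Bonds formed (products):
    C=O: 6 × 809 = 4854
    O–H: 4 × 447 = 1788
    Σ(formed) = 6642 kJ
  ΔH_II = 4807 − 6642 = −1835 kJ
ΔH_I − ΔH_II = +588 kJ, so reaction II has the more negative ΔH; |ΔH_I − ΔH_II| = 588 kJ.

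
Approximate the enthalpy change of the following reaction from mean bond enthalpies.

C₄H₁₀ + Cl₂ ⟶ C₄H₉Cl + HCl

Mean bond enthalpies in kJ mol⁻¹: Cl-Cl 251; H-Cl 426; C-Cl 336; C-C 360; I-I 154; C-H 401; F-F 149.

ΔH ≈ −110 kJ

Bonds broken (reactants):
  C-C: 3 × 360 = 1080
  C-H: 10 × 401 = 4010
  Cl-Cl: 1 × 251 = 251
  Σ(broken) = 5341 kJ
Bonds formed (products):
  C-C: 3 × 360 = 1080
  C-Cl: 1 × 336 = 336
  C-H: 9 × 401 = 3609
  H-Cl: 1 × 426 = 426
  Σ(formed) = 5451 kJ
ΔH = Σ(broken) − Σ(formed) = 5341 − 5451 = −110 kJ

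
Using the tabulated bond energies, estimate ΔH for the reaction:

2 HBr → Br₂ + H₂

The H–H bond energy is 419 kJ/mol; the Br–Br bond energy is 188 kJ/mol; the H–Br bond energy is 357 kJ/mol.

ΔH ≈ +107 kJ

Bonds broken (reactants):
  H–Br: 2 × 357 = 714
  Σ(broken) = 714 kJ
Bonds formed (products):
  Br–Br: 1 × 188 = 188
  H–H: 1 × 419 = 419
  Σ(formed) = 607 kJ
ΔH = Σ(broken) − Σ(formed) = 714 − 607 = +107 kJ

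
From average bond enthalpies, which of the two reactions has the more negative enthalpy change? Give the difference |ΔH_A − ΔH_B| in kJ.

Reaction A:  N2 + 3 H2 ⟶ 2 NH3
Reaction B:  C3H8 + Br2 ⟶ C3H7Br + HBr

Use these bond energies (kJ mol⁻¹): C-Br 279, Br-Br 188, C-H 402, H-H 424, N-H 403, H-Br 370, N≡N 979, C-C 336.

Reaction A:
  Bonds broken (reactants):
    H-H: 3 × 424 = 1272
    N≡N: 1 × 979 = 979
    Σ(broken) = 2251 kJ
  Bonds formed (products):
    N-H: 6 × 403 = 2418
    Σ(formed) = 2418 kJ
  ΔH_A = 2251 − 2418 = −167 kJ
Reaction B:
  Bonds broken (reactants):
    Br-Br: 1 × 188 = 188
    C-C: 2 × 336 = 672
    C-H: 8 × 402 = 3216
    Σ(broken) = 4076 kJ
  Bonds formed (products):
    C-Br: 1 × 279 = 279
    C-C: 2 × 336 = 672
    C-H: 7 × 402 = 2814
    H-Br: 1 × 370 = 370
    Σ(formed) = 4135 kJ
  ΔH_B = 4076 − 4135 = −59 kJ
ΔH_A − ΔH_B = −108 kJ, so reaction A has the more negative ΔH; |ΔH_A − ΔH_B| = 108 kJ.

Reaction A, by 108 kJ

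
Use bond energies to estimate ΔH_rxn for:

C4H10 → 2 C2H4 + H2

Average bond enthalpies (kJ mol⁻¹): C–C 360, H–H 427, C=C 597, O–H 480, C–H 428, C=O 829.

Bonds broken (reactants):
  C–C: 3 × 360 = 1080
  C–H: 10 × 428 = 4280
  Σ(broken) = 5360 kJ
Bonds formed (products):
  C–H: 8 × 428 = 3424
  C=C: 2 × 597 = 1194
  H–H: 1 × 427 = 427
  Σ(formed) = 5045 kJ
ΔH = Σ(broken) − Σ(formed) = 5360 − 5045 = +315 kJ

ΔH ≈ +315 kJ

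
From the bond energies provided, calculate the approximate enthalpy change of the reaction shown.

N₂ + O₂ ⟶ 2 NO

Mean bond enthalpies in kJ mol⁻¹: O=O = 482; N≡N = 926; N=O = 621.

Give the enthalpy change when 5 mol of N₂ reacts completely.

ΔH = +830 kJ

Bonds broken (reactants):
  N≡N: 1 × 926 = 926
  O=O: 1 × 482 = 482
  Σ(broken) = 1408 kJ
Bonds formed (products):
  N=O: 2 × 621 = 1242
  Σ(formed) = 1242 kJ
ΔH = Σ(broken) − Σ(formed) = 1408 − 1242 = +166 kJ
For 5× the reaction as written: 5 × (+166) = +830 kJ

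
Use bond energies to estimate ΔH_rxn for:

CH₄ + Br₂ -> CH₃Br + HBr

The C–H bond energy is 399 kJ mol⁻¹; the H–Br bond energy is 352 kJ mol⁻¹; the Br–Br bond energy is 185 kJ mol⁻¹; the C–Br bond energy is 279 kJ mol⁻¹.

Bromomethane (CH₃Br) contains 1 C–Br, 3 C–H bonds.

Bonds broken (reactants):
  Br–Br: 1 × 185 = 185
  C–H: 4 × 399 = 1596
  Σ(broken) = 1781 kJ
Bonds formed (products):
  C–Br: 1 × 279 = 279
  C–H: 3 × 399 = 1197
  H–Br: 1 × 352 = 352
  Σ(formed) = 1828 kJ
ΔH = Σ(broken) − Σ(formed) = 1781 − 1828 = −47 kJ

ΔH ≈ −47 kJ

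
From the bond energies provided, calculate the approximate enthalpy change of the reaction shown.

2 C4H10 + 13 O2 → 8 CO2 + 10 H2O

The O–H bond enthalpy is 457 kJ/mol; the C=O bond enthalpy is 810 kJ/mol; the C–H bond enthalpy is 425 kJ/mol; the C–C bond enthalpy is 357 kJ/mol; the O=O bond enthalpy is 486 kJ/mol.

Bonds broken (reactants):
  C–C: 6 × 357 = 2142
  C–H: 20 × 425 = 8500
  O=O: 13 × 486 = 6318
  Σ(broken) = 16960 kJ
Bonds formed (products):
  C=O: 16 × 810 = 12960
  O–H: 20 × 457 = 9140
  Σ(formed) = 22100 kJ
ΔH = Σ(broken) − Σ(formed) = 16960 − 22100 = −5140 kJ

ΔH ≈ −5140 kJ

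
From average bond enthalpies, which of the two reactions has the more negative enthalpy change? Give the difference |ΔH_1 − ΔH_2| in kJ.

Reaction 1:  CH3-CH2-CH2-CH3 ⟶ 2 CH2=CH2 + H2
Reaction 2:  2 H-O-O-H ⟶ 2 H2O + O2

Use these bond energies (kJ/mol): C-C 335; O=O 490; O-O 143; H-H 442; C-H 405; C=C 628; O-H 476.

Reaction 1:
  Bonds broken (reactants):
    C-C: 3 × 335 = 1005
    C-H: 10 × 405 = 4050
    Σ(broken) = 5055 kJ
  Bonds formed (products):
    C-H: 8 × 405 = 3240
    C=C: 2 × 628 = 1256
    H-H: 1 × 442 = 442
    Σ(formed) = 4938 kJ
  ΔH_1 = 5055 − 4938 = +117 kJ
Reaction 2:
  Bonds broken (reactants):
    O-H: 4 × 476 = 1904
    O-O: 2 × 143 = 286
    Σ(broken) = 2190 kJ
  Bonds formed (products):
    O-H: 4 × 476 = 1904
    O=O: 1 × 490 = 490
    Σ(formed) = 2394 kJ
  ΔH_2 = 2190 − 2394 = −204 kJ
ΔH_1 − ΔH_2 = +321 kJ, so reaction 2 has the more negative ΔH; |ΔH_1 − ΔH_2| = 321 kJ.

Reaction 2, by 321 kJ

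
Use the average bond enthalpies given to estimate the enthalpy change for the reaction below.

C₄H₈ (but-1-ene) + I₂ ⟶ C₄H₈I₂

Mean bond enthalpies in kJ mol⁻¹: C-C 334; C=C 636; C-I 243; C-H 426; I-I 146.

Bonds broken (reactants):
  C-C: 2 × 334 = 668
  C-H: 8 × 426 = 3408
  C=C: 1 × 636 = 636
  I-I: 1 × 146 = 146
  Σ(broken) = 4858 kJ
Bonds formed (products):
  C-C: 3 × 334 = 1002
  C-H: 8 × 426 = 3408
  C-I: 2 × 243 = 486
  Σ(formed) = 4896 kJ
ΔH = Σ(broken) − Σ(formed) = 4858 − 4896 = −38 kJ

ΔH ≈ −38 kJ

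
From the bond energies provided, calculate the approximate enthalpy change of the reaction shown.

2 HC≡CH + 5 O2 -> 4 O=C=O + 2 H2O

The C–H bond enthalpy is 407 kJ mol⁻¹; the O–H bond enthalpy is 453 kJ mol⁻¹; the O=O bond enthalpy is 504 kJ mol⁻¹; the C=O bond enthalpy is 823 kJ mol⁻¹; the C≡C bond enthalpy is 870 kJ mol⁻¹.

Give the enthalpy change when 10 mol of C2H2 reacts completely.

ΔH = −12540 kJ

Bonds broken (reactants):
  C≡C: 2 × 870 = 1740
  C–H: 4 × 407 = 1628
  O=O: 5 × 504 = 2520
  Σ(broken) = 5888 kJ
Bonds formed (products):
  C=O: 8 × 823 = 6584
  O–H: 4 × 453 = 1812
  Σ(formed) = 8396 kJ
ΔH = Σ(broken) − Σ(formed) = 5888 − 8396 = −2508 kJ
For 5× the reaction as written: 5 × (−2508) = −12540 kJ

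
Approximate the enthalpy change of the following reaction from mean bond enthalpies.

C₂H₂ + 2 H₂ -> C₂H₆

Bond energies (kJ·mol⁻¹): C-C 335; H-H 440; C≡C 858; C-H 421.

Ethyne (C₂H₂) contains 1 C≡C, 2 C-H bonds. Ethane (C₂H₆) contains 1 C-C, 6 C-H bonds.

ΔH ≈ −281 kJ

Bonds broken (reactants):
  C≡C: 1 × 858 = 858
  C-H: 2 × 421 = 842
  H-H: 2 × 440 = 880
  Σ(broken) = 2580 kJ
Bonds formed (products):
  C-C: 1 × 335 = 335
  C-H: 6 × 421 = 2526
  Σ(formed) = 2861 kJ
ΔH = Σ(broken) − Σ(formed) = 2580 − 2861 = −281 kJ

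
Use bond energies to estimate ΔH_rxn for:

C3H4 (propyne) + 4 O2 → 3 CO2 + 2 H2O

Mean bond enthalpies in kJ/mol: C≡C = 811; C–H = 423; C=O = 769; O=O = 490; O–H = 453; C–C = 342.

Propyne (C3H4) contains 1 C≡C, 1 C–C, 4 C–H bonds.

Bonds broken (reactants):
  C≡C: 1 × 811 = 811
  C–C: 1 × 342 = 342
  C–H: 4 × 423 = 1692
  O=O: 4 × 490 = 1960
  Σ(broken) = 4805 kJ
Bonds formed (products):
  C=O: 6 × 769 = 4614
  O–H: 4 × 453 = 1812
  Σ(formed) = 6426 kJ
ΔH = Σ(broken) − Σ(formed) = 4805 − 6426 = −1621 kJ

ΔH ≈ −1621 kJ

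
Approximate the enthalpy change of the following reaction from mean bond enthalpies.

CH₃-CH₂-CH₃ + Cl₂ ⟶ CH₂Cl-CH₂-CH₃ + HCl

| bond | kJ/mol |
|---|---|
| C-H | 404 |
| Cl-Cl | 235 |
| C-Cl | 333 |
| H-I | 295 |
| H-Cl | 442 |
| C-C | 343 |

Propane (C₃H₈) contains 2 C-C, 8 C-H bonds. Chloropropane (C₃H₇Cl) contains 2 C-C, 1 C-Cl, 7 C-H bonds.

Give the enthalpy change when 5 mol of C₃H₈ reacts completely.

ΔH = −680 kJ

Bonds broken (reactants):
  C-C: 2 × 343 = 686
  C-H: 8 × 404 = 3232
  Cl-Cl: 1 × 235 = 235
  Σ(broken) = 4153 kJ
Bonds formed (products):
  C-C: 2 × 343 = 686
  C-Cl: 1 × 333 = 333
  C-H: 7 × 404 = 2828
  H-Cl: 1 × 442 = 442
  Σ(formed) = 4289 kJ
ΔH = Σ(broken) − Σ(formed) = 4153 − 4289 = −136 kJ
For 5× the reaction as written: 5 × (−136) = −680 kJ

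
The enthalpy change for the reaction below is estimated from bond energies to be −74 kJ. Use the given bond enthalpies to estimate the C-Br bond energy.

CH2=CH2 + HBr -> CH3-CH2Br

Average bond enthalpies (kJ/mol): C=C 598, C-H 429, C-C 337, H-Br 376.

D(C-Br) ≈ 282 kJ/mol

Let D be the C-Br bond energy.
Σ(broken) = 4×429 + 1×598 + 1×376 = 2690
Σ(formed) = 1×D + 1×337 + 5×429 = 2482 + D
ΔH = Σ(broken) − Σ(formed) = (2690) − (2482 + D) = +208 − D
Setting this equal to −74 kJ gives D = 282 kJ/mol.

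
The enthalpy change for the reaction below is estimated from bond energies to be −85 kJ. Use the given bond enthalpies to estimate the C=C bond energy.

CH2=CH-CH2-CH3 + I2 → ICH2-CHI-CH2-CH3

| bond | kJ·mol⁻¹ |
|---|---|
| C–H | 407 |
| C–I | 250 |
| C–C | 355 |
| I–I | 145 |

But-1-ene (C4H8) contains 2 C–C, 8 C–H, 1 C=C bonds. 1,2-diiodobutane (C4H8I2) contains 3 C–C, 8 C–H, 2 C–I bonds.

Let D be the C=C bond energy.
Σ(broken) = 2×355 + 8×407 + 1×D + 1×145 = 4111 + D
Σ(formed) = 3×355 + 8×407 + 2×250 = 4821
ΔH = Σ(broken) − Σ(formed) = (4111 + D) − (4821) = −710 + D
Setting this equal to −85 kJ gives D = 625 kJ/mol.

D(C=C) ≈ 625 kJ/mol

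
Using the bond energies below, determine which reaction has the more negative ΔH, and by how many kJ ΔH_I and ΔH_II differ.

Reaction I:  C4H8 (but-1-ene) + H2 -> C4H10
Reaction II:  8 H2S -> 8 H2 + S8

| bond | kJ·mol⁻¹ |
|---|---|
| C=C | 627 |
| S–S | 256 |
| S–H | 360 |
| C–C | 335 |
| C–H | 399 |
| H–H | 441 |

Reaction I:
  Bonds broken (reactants):
    C–C: 2 × 335 = 670
    C–H: 8 × 399 = 3192
    C=C: 1 × 627 = 627
    H–H: 1 × 441 = 441
    Σ(broken) = 4930 kJ
  Bonds formed (products):
    C–C: 3 × 335 = 1005
    C–H: 10 × 399 = 3990
    Σ(formed) = 4995 kJ
  ΔH_I = 4930 − 4995 = −65 kJ
Reaction II:
  Bonds broken (reactants):
    S–H: 16 × 360 = 5760
    Σ(broken) = 5760 kJ
  Bonds formed (products):
    H–H: 8 × 441 = 3528
    S–S: 8 × 256 = 2048
    Σ(formed) = 5576 kJ
  ΔH_II = 5760 − 5576 = +184 kJ
ΔH_I − ΔH_II = −249 kJ, so reaction I has the more negative ΔH; |ΔH_I − ΔH_II| = 249 kJ.

Reaction I, by 249 kJ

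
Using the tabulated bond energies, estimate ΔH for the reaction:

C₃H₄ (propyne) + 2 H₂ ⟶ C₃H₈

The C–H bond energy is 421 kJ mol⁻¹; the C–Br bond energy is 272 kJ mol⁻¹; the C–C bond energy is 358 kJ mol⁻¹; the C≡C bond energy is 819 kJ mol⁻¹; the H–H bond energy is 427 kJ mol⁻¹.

ΔH ≈ −369 kJ

Bonds broken (reactants):
  C≡C: 1 × 819 = 819
  C–C: 1 × 358 = 358
  C–H: 4 × 421 = 1684
  H–H: 2 × 427 = 854
  Σ(broken) = 3715 kJ
Bonds formed (products):
  C–C: 2 × 358 = 716
  C–H: 8 × 421 = 3368
  Σ(formed) = 4084 kJ
ΔH = Σ(broken) − Σ(formed) = 3715 − 4084 = −369 kJ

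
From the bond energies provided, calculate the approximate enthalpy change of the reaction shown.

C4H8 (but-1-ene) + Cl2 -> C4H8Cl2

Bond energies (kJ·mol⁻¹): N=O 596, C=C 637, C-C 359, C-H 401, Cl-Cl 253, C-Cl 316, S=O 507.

ΔH ≈ −101 kJ

Bonds broken (reactants):
  C-C: 2 × 359 = 718
  C-H: 8 × 401 = 3208
  C=C: 1 × 637 = 637
  Cl-Cl: 1 × 253 = 253
  Σ(broken) = 4816 kJ
Bonds formed (products):
  C-C: 3 × 359 = 1077
  C-Cl: 2 × 316 = 632
  C-H: 8 × 401 = 3208
  Σ(formed) = 4917 kJ
ΔH = Σ(broken) − Σ(formed) = 4816 − 4917 = −101 kJ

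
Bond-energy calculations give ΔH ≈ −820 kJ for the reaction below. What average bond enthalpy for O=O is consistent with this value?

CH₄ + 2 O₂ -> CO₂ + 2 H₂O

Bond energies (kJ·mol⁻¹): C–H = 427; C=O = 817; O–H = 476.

Let D be the O=O bond energy.
Σ(broken) = 4×427 + 2×D = 1708 + 2D
Σ(formed) = 2×817 + 4×476 = 3538
ΔH = Σ(broken) − Σ(formed) = (1708 + 2D) − (3538) = −1830 + 2D
Setting this equal to −820 kJ gives 2D = 1010, so D = 505 kJ/mol.

D(O=O) ≈ 505 kJ/mol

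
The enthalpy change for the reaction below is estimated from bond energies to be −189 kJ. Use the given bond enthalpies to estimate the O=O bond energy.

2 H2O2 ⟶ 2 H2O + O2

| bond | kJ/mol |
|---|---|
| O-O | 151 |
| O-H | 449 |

D(O=O) ≈ 491 kJ/mol

Let D be the O=O bond energy.
Σ(broken) = 4×449 + 2×151 = 2098
Σ(formed) = 4×449 + 1×D = 1796 + D
ΔH = Σ(broken) − Σ(formed) = (2098) − (1796 + D) = +302 − D
Setting this equal to −189 kJ gives D = 491 kJ/mol.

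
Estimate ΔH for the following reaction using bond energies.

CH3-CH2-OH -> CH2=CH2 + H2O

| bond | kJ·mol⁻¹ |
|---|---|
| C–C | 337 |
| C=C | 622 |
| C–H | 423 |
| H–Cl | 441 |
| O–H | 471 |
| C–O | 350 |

Bonds broken (reactants):
  C–C: 1 × 337 = 337
  C–H: 5 × 423 = 2115
  C–O: 1 × 350 = 350
  O–H: 1 × 471 = 471
  Σ(broken) = 3273 kJ
Bonds formed (products):
  C–H: 4 × 423 = 1692
  C=C: 1 × 622 = 622
  O–H: 2 × 471 = 942
  Σ(formed) = 3256 kJ
ΔH = Σ(broken) − Σ(formed) = 3273 − 3256 = +17 kJ

ΔH ≈ +17 kJ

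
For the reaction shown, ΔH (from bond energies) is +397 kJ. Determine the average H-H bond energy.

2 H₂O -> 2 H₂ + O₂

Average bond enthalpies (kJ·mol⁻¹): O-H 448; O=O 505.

D(H-H) ≈ 445 kJ/mol

Let D be the H-H bond energy.
Σ(broken) = 4×448 = 1792
Σ(formed) = 2×D + 1×505 = 505 + 2D
ΔH = Σ(broken) − Σ(formed) = (1792) − (505 + 2D) = +1287 − 2D
Setting this equal to +397 kJ gives 2D = 890, so D = 445 kJ/mol.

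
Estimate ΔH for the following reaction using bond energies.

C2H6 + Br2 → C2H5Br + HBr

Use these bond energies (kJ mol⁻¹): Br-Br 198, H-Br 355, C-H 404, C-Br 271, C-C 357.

Bonds broken (reactants):
  Br-Br: 1 × 198 = 198
  C-C: 1 × 357 = 357
  C-H: 6 × 404 = 2424
  Σ(broken) = 2979 kJ
Bonds formed (products):
  C-Br: 1 × 271 = 271
  C-C: 1 × 357 = 357
  C-H: 5 × 404 = 2020
  H-Br: 1 × 355 = 355
  Σ(formed) = 3003 kJ
ΔH = Σ(broken) − Σ(formed) = 2979 − 3003 = −24 kJ

ΔH ≈ −24 kJ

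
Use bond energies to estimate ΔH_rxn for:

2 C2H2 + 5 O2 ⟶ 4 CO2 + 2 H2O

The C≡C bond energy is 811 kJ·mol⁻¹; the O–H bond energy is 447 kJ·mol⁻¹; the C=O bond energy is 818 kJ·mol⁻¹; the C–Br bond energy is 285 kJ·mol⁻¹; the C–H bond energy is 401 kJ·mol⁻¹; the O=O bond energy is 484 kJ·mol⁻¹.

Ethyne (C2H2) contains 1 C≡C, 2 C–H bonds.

ΔH ≈ −2686 kJ

Bonds broken (reactants):
  C≡C: 2 × 811 = 1622
  C–H: 4 × 401 = 1604
  O=O: 5 × 484 = 2420
  Σ(broken) = 5646 kJ
Bonds formed (products):
  C=O: 8 × 818 = 6544
  O–H: 4 × 447 = 1788
  Σ(formed) = 8332 kJ
ΔH = Σ(broken) − Σ(formed) = 5646 − 8332 = −2686 kJ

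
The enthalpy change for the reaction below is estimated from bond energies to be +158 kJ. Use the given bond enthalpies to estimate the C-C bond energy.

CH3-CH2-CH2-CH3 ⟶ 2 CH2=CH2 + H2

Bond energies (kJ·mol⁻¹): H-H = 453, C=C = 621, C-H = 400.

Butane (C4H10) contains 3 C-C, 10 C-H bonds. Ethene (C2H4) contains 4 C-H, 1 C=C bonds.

D(C-C) ≈ 351 kJ/mol

Let D be the C-C bond energy.
Σ(broken) = 3×D + 10×400 = 4000 + 3D
Σ(formed) = 8×400 + 2×621 + 1×453 = 4895
ΔH = Σ(broken) − Σ(formed) = (4000 + 3D) − (4895) = −895 + 3D
Setting this equal to +158 kJ gives 3D = 1053, so D = 351 kJ/mol.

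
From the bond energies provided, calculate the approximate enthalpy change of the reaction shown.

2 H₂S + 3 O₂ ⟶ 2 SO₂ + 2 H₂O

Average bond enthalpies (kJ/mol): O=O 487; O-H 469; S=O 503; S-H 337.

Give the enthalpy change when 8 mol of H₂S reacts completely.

Bonds broken (reactants):
  O=O: 3 × 487 = 1461
  S-H: 4 × 337 = 1348
  Σ(broken) = 2809 kJ
Bonds formed (products):
  O-H: 4 × 469 = 1876
  S=O: 4 × 503 = 2012
  Σ(formed) = 3888 kJ
ΔH = Σ(broken) − Σ(formed) = 2809 − 3888 = −1079 kJ
For 4× the reaction as written: 4 × (−1079) = −4316 kJ

ΔH = −4316 kJ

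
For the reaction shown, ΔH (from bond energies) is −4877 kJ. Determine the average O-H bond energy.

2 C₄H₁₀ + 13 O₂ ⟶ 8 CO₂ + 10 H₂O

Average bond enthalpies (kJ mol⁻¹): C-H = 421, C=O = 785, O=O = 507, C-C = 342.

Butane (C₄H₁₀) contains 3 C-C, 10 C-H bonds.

D(O-H) ≈ 469 kJ/mol

Let D be the O-H bond energy.
Σ(broken) = 6×342 + 20×421 + 13×507 = 17063
Σ(formed) = 16×785 + 20×D = 12560 + 20D
ΔH = Σ(broken) − Σ(formed) = (17063) − (12560 + 20D) = +4503 − 20D
Setting this equal to −4877 kJ gives 20D = 9380, so D = 469 kJ/mol.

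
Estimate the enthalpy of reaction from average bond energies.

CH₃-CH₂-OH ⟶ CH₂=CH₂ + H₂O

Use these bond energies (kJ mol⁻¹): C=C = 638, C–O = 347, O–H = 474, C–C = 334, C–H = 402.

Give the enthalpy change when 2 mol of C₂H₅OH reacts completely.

ΔH = −58 kJ

Bonds broken (reactants):
  C–C: 1 × 334 = 334
  C–H: 5 × 402 = 2010
  C–O: 1 × 347 = 347
  O–H: 1 × 474 = 474
  Σ(broken) = 3165 kJ
Bonds formed (products):
  C–H: 4 × 402 = 1608
  C=C: 1 × 638 = 638
  O–H: 2 × 474 = 948
  Σ(formed) = 3194 kJ
ΔH = Σ(broken) − Σ(formed) = 3165 − 3194 = −29 kJ
For 2× the reaction as written: 2 × (−29) = −58 kJ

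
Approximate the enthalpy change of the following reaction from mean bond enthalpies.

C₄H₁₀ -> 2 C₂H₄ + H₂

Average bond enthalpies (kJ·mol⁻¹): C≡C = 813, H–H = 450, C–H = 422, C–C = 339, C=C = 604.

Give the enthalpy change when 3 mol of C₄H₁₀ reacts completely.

Bonds broken (reactants):
  C–C: 3 × 339 = 1017
  C–H: 10 × 422 = 4220
  Σ(broken) = 5237 kJ
Bonds formed (products):
  C–H: 8 × 422 = 3376
  C=C: 2 × 604 = 1208
  H–H: 1 × 450 = 450
  Σ(formed) = 5034 kJ
ΔH = Σ(broken) − Σ(formed) = 5237 − 5034 = +203 kJ
For 3× the reaction as written: 3 × (+203) = +609 kJ

ΔH = +609 kJ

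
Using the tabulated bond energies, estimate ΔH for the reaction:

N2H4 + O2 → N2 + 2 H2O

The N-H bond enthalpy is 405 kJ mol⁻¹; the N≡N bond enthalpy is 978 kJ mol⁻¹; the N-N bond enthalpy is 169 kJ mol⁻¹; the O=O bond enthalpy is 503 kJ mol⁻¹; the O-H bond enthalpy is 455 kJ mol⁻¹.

ΔH ≈ −506 kJ

Bonds broken (reactants):
  N-H: 4 × 405 = 1620
  N-N: 1 × 169 = 169
  O=O: 1 × 503 = 503
  Σ(broken) = 2292 kJ
Bonds formed (products):
  N≡N: 1 × 978 = 978
  O-H: 4 × 455 = 1820
  Σ(formed) = 2798 kJ
ΔH = Σ(broken) − Σ(formed) = 2292 − 2798 = −506 kJ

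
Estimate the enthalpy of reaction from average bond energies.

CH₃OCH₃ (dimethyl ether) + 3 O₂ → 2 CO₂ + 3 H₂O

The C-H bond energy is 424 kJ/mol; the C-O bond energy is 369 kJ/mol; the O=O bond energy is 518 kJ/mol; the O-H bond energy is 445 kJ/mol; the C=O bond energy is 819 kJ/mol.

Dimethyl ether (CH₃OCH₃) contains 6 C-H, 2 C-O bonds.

ΔH ≈ −1110 kJ

Bonds broken (reactants):
  C-H: 6 × 424 = 2544
  C-O: 2 × 369 = 738
  O=O: 3 × 518 = 1554
  Σ(broken) = 4836 kJ
Bonds formed (products):
  C=O: 4 × 819 = 3276
  O-H: 6 × 445 = 2670
  Σ(formed) = 5946 kJ
ΔH = Σ(broken) − Σ(formed) = 4836 − 5946 = −1110 kJ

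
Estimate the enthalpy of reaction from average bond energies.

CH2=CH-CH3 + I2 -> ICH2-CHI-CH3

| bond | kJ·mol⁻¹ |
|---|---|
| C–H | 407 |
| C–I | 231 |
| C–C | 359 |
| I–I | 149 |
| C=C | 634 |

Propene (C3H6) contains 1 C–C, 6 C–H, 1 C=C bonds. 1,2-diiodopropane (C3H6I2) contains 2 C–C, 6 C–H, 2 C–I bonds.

ΔH ≈ −38 kJ

Bonds broken (reactants):
  C–C: 1 × 359 = 359
  C–H: 6 × 407 = 2442
  C=C: 1 × 634 = 634
  I–I: 1 × 149 = 149
  Σ(broken) = 3584 kJ
Bonds formed (products):
  C–C: 2 × 359 = 718
  C–H: 6 × 407 = 2442
  C–I: 2 × 231 = 462
  Σ(formed) = 3622 kJ
ΔH = Σ(broken) − Σ(formed) = 3584 − 3622 = −38 kJ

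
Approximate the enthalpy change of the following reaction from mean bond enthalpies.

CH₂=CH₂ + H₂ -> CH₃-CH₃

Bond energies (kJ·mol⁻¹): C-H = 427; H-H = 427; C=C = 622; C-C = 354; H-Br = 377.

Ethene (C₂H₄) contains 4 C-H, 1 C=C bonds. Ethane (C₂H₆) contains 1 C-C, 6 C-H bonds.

ΔH ≈ −159 kJ

Bonds broken (reactants):
  C-H: 4 × 427 = 1708
  C=C: 1 × 622 = 622
  H-H: 1 × 427 = 427
  Σ(broken) = 2757 kJ
Bonds formed (products):
  C-C: 1 × 354 = 354
  C-H: 6 × 427 = 2562
  Σ(formed) = 2916 kJ
ΔH = Σ(broken) − Σ(formed) = 2757 − 2916 = −159 kJ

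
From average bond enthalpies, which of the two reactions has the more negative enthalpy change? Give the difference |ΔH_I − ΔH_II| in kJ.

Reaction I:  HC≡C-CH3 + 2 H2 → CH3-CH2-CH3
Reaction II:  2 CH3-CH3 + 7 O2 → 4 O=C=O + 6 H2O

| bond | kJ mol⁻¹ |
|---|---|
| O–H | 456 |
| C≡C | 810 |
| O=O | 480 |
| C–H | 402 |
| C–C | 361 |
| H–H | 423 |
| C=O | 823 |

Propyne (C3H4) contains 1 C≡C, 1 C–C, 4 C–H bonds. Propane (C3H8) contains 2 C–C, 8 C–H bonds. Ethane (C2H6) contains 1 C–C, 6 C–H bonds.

Reaction I:
  Bonds broken (reactants):
    C≡C: 1 × 810 = 810
    C–C: 1 × 361 = 361
    C–H: 4 × 402 = 1608
    H–H: 2 × 423 = 846
    Σ(broken) = 3625 kJ
  Bonds formed (products):
    C–C: 2 × 361 = 722
    C–H: 8 × 402 = 3216
    Σ(formed) = 3938 kJ
  ΔH_I = 3625 − 3938 = −313 kJ
Reaction II:
  Bonds broken (reactants):
    C–C: 2 × 361 = 722
    C–H: 12 × 402 = 4824
    O=O: 7 × 480 = 3360
    Σ(broken) = 8906 kJ
  Bonds formed (products):
    C=O: 8 × 823 = 6584
    O–H: 12 × 456 = 5472
    Σ(formed) = 12056 kJ
  ΔH_II = 8906 − 12056 = −3150 kJ
ΔH_I − ΔH_II = +2837 kJ, so reaction II has the more negative ΔH; |ΔH_I − ΔH_II| = 2837 kJ.

Reaction II, by 2837 kJ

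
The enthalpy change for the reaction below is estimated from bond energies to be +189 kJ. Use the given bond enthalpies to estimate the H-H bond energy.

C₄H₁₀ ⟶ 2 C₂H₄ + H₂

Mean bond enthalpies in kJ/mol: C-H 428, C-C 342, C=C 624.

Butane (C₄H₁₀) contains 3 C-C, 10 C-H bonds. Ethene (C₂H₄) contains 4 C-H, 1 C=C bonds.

Let D be the H-H bond energy.
Σ(broken) = 3×342 + 10×428 = 5306
Σ(formed) = 8×428 + 2×624 + 1×D = 4672 + D
ΔH = Σ(broken) − Σ(formed) = (5306) − (4672 + D) = +634 − D
Setting this equal to +189 kJ gives D = 445 kJ/mol.

D(H-H) ≈ 445 kJ/mol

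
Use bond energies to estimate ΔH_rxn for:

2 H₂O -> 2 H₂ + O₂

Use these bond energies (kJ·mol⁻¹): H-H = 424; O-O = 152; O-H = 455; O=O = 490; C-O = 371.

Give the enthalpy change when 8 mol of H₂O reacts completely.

ΔH = +1928 kJ

Bonds broken (reactants):
  O-H: 4 × 455 = 1820
  Σ(broken) = 1820 kJ
Bonds formed (products):
  H-H: 2 × 424 = 848
  O=O: 1 × 490 = 490
  Σ(formed) = 1338 kJ
ΔH = Σ(broken) − Σ(formed) = 1820 − 1338 = +482 kJ
For 4× the reaction as written: 4 × (+482) = +1928 kJ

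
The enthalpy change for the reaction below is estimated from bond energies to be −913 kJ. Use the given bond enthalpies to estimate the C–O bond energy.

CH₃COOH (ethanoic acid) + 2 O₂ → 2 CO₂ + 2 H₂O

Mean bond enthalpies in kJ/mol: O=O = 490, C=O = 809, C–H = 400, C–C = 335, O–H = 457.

Let D be the C–O bond energy.
Σ(broken) = 1×335 + 3×400 + 1×D + 1×809 + 1×457 + 2×490 = 3781 + D
Σ(formed) = 4×809 + 4×457 = 5064
ΔH = Σ(broken) − Σ(formed) = (3781 + D) − (5064) = −1283 + D
Setting this equal to −913 kJ gives D = 370 kJ/mol.

D(C–O) ≈ 370 kJ/mol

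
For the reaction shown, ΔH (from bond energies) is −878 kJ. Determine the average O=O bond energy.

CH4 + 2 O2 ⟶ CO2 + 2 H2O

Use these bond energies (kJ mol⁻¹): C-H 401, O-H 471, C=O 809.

Let D be the O=O bond energy.
Σ(broken) = 4×401 + 2×D = 1604 + 2D
Σ(formed) = 2×809 + 4×471 = 3502
ΔH = Σ(broken) − Σ(formed) = (1604 + 2D) − (3502) = −1898 + 2D
Setting this equal to −878 kJ gives 2D = 1020, so D = 510 kJ/mol.

D(O=O) ≈ 510 kJ/mol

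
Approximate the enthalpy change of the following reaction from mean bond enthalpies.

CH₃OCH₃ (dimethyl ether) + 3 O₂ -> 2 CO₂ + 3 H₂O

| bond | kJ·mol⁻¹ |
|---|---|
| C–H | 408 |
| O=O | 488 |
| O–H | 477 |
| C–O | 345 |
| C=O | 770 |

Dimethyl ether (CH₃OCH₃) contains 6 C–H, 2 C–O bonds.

Bonds broken (reactants):
  C–H: 6 × 408 = 2448
  C–O: 2 × 345 = 690
  O=O: 3 × 488 = 1464
  Σ(broken) = 4602 kJ
Bonds formed (products):
  C=O: 4 × 770 = 3080
  O–H: 6 × 477 = 2862
  Σ(formed) = 5942 kJ
ΔH = Σ(broken) − Σ(formed) = 4602 − 5942 = −1340 kJ

ΔH ≈ −1340 kJ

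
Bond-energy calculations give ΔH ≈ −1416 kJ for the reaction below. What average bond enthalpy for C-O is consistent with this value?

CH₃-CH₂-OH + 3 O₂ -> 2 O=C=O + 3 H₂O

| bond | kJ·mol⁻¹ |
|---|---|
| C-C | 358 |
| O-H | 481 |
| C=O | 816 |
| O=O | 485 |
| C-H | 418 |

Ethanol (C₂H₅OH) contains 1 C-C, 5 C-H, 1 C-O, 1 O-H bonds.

Let D be the C-O bond energy.
Σ(broken) = 1×358 + 5×418 + 1×D + 1×481 + 3×485 = 4384 + D
Σ(formed) = 4×816 + 6×481 = 6150
ΔH = Σ(broken) − Σ(formed) = (4384 + D) − (6150) = −1766 + D
Setting this equal to −1416 kJ gives D = 350 kJ/mol.

D(C-O) ≈ 350 kJ/mol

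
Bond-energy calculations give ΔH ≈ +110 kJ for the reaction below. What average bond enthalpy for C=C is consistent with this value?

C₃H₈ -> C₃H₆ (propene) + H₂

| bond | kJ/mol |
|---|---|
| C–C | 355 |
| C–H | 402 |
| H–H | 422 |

Let D be the C=C bond energy.
Σ(broken) = 2×355 + 8×402 = 3926
Σ(formed) = 1×355 + 6×402 + 1×D + 1×422 = 3189 + D
ΔH = Σ(broken) − Σ(formed) = (3926) − (3189 + D) = +737 − D
Setting this equal to +110 kJ gives D = 627 kJ/mol.

D(C=C) ≈ 627 kJ/mol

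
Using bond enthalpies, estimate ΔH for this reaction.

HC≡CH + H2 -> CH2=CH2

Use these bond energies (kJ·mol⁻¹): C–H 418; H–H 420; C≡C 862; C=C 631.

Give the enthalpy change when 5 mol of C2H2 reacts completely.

ΔH = −925 kJ

Bonds broken (reactants):
  C≡C: 1 × 862 = 862
  C–H: 2 × 418 = 836
  H–H: 1 × 420 = 420
  Σ(broken) = 2118 kJ
Bonds formed (products):
  C–H: 4 × 418 = 1672
  C=C: 1 × 631 = 631
  Σ(formed) = 2303 kJ
ΔH = Σ(broken) − Σ(formed) = 2118 − 2303 = −185 kJ
For 5× the reaction as written: 5 × (−185) = −925 kJ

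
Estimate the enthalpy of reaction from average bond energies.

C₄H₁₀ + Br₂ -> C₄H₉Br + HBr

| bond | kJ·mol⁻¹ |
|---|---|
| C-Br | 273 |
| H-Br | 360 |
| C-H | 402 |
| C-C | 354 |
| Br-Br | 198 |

ΔH ≈ −33 kJ

Bonds broken (reactants):
  Br-Br: 1 × 198 = 198
  C-C: 3 × 354 = 1062
  C-H: 10 × 402 = 4020
  Σ(broken) = 5280 kJ
Bonds formed (products):
  C-Br: 1 × 273 = 273
  C-C: 3 × 354 = 1062
  C-H: 9 × 402 = 3618
  H-Br: 1 × 360 = 360
  Σ(formed) = 5313 kJ
ΔH = Σ(broken) − Σ(formed) = 5280 − 5313 = −33 kJ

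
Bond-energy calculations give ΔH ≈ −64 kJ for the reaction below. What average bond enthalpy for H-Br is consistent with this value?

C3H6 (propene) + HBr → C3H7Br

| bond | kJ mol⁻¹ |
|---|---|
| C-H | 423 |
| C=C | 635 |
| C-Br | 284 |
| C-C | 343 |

Let D be the H-Br bond energy.
Σ(broken) = 1×343 + 6×423 + 1×635 + 1×D = 3516 + D
Σ(formed) = 1×284 + 2×343 + 7×423 = 3931
ΔH = Σ(broken) − Σ(formed) = (3516 + D) − (3931) = −415 + D
Setting this equal to −64 kJ gives D = 351 kJ/mol.

D(H-Br) ≈ 351 kJ/mol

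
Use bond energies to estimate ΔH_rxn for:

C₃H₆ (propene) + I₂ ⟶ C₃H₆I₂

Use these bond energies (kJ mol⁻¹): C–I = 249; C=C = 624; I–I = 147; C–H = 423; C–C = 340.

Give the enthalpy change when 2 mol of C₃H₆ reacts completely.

Bonds broken (reactants):
  C–C: 1 × 340 = 340
  C–H: 6 × 423 = 2538
  C=C: 1 × 624 = 624
  I–I: 1 × 147 = 147
  Σ(broken) = 3649 kJ
Bonds formed (products):
  C–C: 2 × 340 = 680
  C–H: 6 × 423 = 2538
  C–I: 2 × 249 = 498
  Σ(formed) = 3716 kJ
ΔH = Σ(broken) − Σ(formed) = 3649 − 3716 = −67 kJ
For 2× the reaction as written: 2 × (−67) = −134 kJ

ΔH = −134 kJ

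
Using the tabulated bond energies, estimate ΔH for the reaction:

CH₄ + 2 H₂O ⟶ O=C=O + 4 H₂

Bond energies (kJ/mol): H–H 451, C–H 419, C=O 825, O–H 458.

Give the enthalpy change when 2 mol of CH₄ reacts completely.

Bonds broken (reactants):
  C–H: 4 × 419 = 1676
  O–H: 4 × 458 = 1832
  Σ(broken) = 3508 kJ
Bonds formed (products):
  C=O: 2 × 825 = 1650
  H–H: 4 × 451 = 1804
  Σ(formed) = 3454 kJ
ΔH = Σ(broken) − Σ(formed) = 3508 − 3454 = +54 kJ
For 2× the reaction as written: 2 × (+54) = +108 kJ

ΔH = +108 kJ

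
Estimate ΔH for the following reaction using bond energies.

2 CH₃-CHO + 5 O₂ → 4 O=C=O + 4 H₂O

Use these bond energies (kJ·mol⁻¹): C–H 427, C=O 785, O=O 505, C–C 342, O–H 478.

Bonds broken (reactants):
  C–C: 2 × 342 = 684
  C–H: 8 × 427 = 3416
  C=O: 2 × 785 = 1570
  O=O: 5 × 505 = 2525
  Σ(broken) = 8195 kJ
Bonds formed (products):
  C=O: 8 × 785 = 6280
  O–H: 8 × 478 = 3824
  Σ(formed) = 10104 kJ
ΔH = Σ(broken) − Σ(formed) = 8195 − 10104 = −1909 kJ

ΔH ≈ −1909 kJ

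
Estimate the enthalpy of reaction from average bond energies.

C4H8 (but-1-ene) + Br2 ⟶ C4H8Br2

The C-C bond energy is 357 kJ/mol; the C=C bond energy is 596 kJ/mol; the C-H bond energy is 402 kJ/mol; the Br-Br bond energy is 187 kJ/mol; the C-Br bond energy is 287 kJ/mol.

Bonds broken (reactants):
  Br-Br: 1 × 187 = 187
  C-C: 2 × 357 = 714
  C-H: 8 × 402 = 3216
  C=C: 1 × 596 = 596
  Σ(broken) = 4713 kJ
Bonds formed (products):
  C-Br: 2 × 287 = 574
  C-C: 3 × 357 = 1071
  C-H: 8 × 402 = 3216
  Σ(formed) = 4861 kJ
ΔH = Σ(broken) − Σ(formed) = 4713 − 4861 = −148 kJ

ΔH ≈ −148 kJ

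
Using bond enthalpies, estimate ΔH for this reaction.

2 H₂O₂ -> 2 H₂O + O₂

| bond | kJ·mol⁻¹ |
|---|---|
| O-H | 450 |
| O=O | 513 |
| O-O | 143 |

Bonds broken (reactants):
  O-H: 4 × 450 = 1800
  O-O: 2 × 143 = 286
  Σ(broken) = 2086 kJ
Bonds formed (products):
  O-H: 4 × 450 = 1800
  O=O: 1 × 513 = 513
  Σ(formed) = 2313 kJ
ΔH = Σ(broken) − Σ(formed) = 2086 − 2313 = −227 kJ

ΔH ≈ −227 kJ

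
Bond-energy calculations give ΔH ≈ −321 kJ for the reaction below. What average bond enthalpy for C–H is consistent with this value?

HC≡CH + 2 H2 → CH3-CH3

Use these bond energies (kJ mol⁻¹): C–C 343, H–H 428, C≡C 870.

Let D be the C–H bond energy.
Σ(broken) = 1×870 + 2×D + 2×428 = 1726 + 2D
Σ(formed) = 1×343 + 6×D = 343 + 6D
ΔH = Σ(broken) − Σ(formed) = (1726 + 2D) − (343 + 6D) = +1383 − 4D
Setting this equal to −321 kJ gives 4D = 1704, so D = 426 kJ/mol.

D(C–H) ≈ 426 kJ/mol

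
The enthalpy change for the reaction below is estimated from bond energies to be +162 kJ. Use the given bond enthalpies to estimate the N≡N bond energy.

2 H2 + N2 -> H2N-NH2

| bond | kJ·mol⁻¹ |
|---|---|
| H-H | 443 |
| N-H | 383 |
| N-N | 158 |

Let D be the N≡N bond energy.
Σ(broken) = 2×443 + 1×D = 886 + D
Σ(formed) = 4×383 + 1×158 = 1690
ΔH = Σ(broken) − Σ(formed) = (886 + D) − (1690) = −804 + D
Setting this equal to +162 kJ gives D = 966 kJ/mol.

D(N≡N) ≈ 966 kJ/mol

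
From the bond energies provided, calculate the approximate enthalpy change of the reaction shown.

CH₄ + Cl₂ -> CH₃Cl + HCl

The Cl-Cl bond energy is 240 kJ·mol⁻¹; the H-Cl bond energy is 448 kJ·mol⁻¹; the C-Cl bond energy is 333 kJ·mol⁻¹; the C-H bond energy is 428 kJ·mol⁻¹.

Bonds broken (reactants):
  C-H: 4 × 428 = 1712
  Cl-Cl: 1 × 240 = 240
  Σ(broken) = 1952 kJ
Bonds formed (products):
  C-Cl: 1 × 333 = 333
  C-H: 3 × 428 = 1284
  H-Cl: 1 × 448 = 448
  Σ(formed) = 2065 kJ
ΔH = Σ(broken) − Σ(formed) = 1952 − 2065 = −113 kJ

ΔH ≈ −113 kJ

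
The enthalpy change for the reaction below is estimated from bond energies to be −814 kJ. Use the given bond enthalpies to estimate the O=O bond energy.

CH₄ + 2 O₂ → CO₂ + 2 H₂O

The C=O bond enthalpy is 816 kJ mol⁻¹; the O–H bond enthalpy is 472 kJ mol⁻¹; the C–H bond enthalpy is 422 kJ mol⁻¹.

Let D be the O=O bond energy.
Σ(broken) = 4×422 + 2×D = 1688 + 2D
Σ(formed) = 2×816 + 4×472 = 3520
ΔH = Σ(broken) − Σ(formed) = (1688 + 2D) − (3520) = −1832 + 2D
Setting this equal to −814 kJ gives 2D = 1018, so D = 509 kJ/mol.

D(O=O) ≈ 509 kJ/mol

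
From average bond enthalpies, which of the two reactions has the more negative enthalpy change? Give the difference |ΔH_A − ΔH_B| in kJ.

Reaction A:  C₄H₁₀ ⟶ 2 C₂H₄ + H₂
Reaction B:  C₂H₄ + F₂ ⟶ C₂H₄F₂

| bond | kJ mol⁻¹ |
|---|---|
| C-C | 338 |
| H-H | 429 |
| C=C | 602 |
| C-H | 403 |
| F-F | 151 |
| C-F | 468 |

Reaction B, by 708 kJ

Reaction A:
  Bonds broken (reactants):
    C-C: 3 × 338 = 1014
    C-H: 10 × 403 = 4030
    Σ(broken) = 5044 kJ
  Bonds formed (products):
    C-H: 8 × 403 = 3224
    C=C: 2 × 602 = 1204
    H-H: 1 × 429 = 429
    Σ(formed) = 4857 kJ
  ΔH_A = 5044 − 4857 = +187 kJ
Reaction B:
  Bonds broken (reactants):
    C-H: 4 × 403 = 1612
    C=C: 1 × 602 = 602
    F-F: 1 × 151 = 151
    Σ(broken) = 2365 kJ
  Bonds formed (products):
    C-C: 1 × 338 = 338
    C-F: 2 × 468 = 936
    C-H: 4 × 403 = 1612
    Σ(formed) = 2886 kJ
  ΔH_B = 2365 − 2886 = −521 kJ
ΔH_A − ΔH_B = +708 kJ, so reaction B has the more negative ΔH; |ΔH_A − ΔH_B| = 708 kJ.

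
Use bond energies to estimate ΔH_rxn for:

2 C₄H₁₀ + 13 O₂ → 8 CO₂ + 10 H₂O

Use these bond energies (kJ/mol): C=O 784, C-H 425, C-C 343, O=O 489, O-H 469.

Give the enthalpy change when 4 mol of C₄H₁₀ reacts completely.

ΔH = −10018 kJ

Bonds broken (reactants):
  C-C: 6 × 343 = 2058
  C-H: 20 × 425 = 8500
  O=O: 13 × 489 = 6357
  Σ(broken) = 16915 kJ
Bonds formed (products):
  C=O: 16 × 784 = 12544
  O-H: 20 × 469 = 9380
  Σ(formed) = 21924 kJ
ΔH = Σ(broken) − Σ(formed) = 16915 − 21924 = −5009 kJ
For 2× the reaction as written: 2 × (−5009) = −10018 kJ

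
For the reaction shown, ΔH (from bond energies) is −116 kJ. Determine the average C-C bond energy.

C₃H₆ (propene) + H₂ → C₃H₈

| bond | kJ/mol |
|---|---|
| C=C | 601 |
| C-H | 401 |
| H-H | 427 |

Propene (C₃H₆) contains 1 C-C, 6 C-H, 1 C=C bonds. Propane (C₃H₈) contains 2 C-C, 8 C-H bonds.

D(C-C) ≈ 342 kJ/mol

Let D be the C-C bond energy.
Σ(broken) = 1×D + 6×401 + 1×601 + 1×427 = 3434 + D
Σ(formed) = 2×D + 8×401 = 3208 + 2D
ΔH = Σ(broken) − Σ(formed) = (3434 + D) − (3208 + 2D) = +226 − D
Setting this equal to −116 kJ gives D = 342 kJ/mol.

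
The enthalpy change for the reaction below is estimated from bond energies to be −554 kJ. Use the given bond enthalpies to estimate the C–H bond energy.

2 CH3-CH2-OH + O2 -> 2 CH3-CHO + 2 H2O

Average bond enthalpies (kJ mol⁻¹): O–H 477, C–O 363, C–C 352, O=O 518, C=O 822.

D(C–H) ≈ 400 kJ/mol

Let D be the C–H bond energy.
Σ(broken) = 2×352 + 10×D + 2×363 + 2×477 + 1×518 = 2902 + 10D
Σ(formed) = 2×352 + 8×D + 2×822 + 4×477 = 4256 + 8D
ΔH = Σ(broken) − Σ(formed) = (2902 + 10D) − (4256 + 8D) = −1354 + 2D
Setting this equal to −554 kJ gives 2D = 800, so D = 400 kJ/mol.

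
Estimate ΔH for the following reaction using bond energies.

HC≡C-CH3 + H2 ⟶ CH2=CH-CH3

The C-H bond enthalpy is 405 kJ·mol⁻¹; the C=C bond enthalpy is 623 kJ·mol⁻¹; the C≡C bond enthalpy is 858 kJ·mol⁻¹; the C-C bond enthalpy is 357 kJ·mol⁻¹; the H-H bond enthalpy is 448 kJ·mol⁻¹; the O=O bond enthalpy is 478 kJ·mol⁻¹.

Bonds broken (reactants):
  C≡C: 1 × 858 = 858
  C-C: 1 × 357 = 357
  C-H: 4 × 405 = 1620
  H-H: 1 × 448 = 448
  Σ(broken) = 3283 kJ
Bonds formed (products):
  C-C: 1 × 357 = 357
  C-H: 6 × 405 = 2430
  C=C: 1 × 623 = 623
  Σ(formed) = 3410 kJ
ΔH = Σ(broken) − Σ(formed) = 3283 − 3410 = −127 kJ

ΔH ≈ −127 kJ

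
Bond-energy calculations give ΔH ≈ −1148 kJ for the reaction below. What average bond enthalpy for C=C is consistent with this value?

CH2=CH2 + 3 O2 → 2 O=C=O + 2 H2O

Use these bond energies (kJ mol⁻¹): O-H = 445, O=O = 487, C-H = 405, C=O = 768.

D(C=C) ≈ 623 kJ/mol

Let D be the C=C bond energy.
Σ(broken) = 4×405 + 1×D + 3×487 = 3081 + D
Σ(formed) = 4×768 + 4×445 = 4852
ΔH = Σ(broken) − Σ(formed) = (3081 + D) − (4852) = −1771 + D
Setting this equal to −1148 kJ gives D = 623 kJ/mol.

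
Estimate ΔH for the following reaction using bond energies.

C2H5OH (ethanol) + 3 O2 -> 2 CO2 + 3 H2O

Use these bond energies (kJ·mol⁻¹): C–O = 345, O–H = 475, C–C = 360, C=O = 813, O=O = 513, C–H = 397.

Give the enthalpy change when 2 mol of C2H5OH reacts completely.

Bonds broken (reactants):
  C–C: 1 × 360 = 360
  C–H: 5 × 397 = 1985
  C–O: 1 × 345 = 345
  O–H: 1 × 475 = 475
  O=O: 3 × 513 = 1539
  Σ(broken) = 4704 kJ
Bonds formed (products):
  C=O: 4 × 813 = 3252
  O–H: 6 × 475 = 2850
  Σ(formed) = 6102 kJ
ΔH = Σ(broken) − Σ(formed) = 4704 − 6102 = −1398 kJ
For 2× the reaction as written: 2 × (−1398) = −2796 kJ

ΔH = −2796 kJ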